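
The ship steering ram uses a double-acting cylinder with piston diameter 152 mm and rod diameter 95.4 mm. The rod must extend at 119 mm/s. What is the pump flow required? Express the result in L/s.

Q ≈ 2.16 L/s

Cap-side area A_cap = π/4 × (152 mm)² = 18150 mm^2
Q = A × v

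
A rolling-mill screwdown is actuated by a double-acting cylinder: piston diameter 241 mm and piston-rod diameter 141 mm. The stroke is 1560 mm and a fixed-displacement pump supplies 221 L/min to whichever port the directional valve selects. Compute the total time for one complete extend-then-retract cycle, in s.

Cap-side area A_cap = π/4 × (241 mm)² = 45620 mm^2
Rod-side annular area A_ann = π/4 × (241² − 141²) = 30000 mm^2
t_ext = A_cap·L/Q = 19.32 s
t_ret = A_ann·L/Q = 12.71 s
t_cycle = t_ext + t_ret

t ≈ 32.0 s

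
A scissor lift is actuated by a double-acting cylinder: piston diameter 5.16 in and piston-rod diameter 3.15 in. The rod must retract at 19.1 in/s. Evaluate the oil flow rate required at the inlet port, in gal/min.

Rod-side annular area A_ann = π/4 × (5.16² − 3.15²) = 13.12 in^2
Q = A × v

Q ≈ 65.1 gal/min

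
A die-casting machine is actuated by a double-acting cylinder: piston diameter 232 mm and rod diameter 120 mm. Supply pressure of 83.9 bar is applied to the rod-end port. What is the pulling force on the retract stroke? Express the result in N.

F ≈ 2.60e5 N

Rod-side annular area A_ann = π/4 × (232² − 120²) = 30960 mm^2
On retraction the pressure acts on the annular area (bore minus rod).
F = P × A_ann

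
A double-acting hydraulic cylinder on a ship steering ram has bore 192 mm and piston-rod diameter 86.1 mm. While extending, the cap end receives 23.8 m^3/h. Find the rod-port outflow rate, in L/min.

Cap-side area A_cap = π/4 × (192 mm)² = 28950 mm^2
Rod-side annular area A_ann = π/4 × (192² − 86.1²) = 23130 mm^2
Piston speed v = Q_in/A_cap; rod-end outflow Q_out = v × A_ann = Q_in × A_ann/A_cap.

Q_out ≈ 317 L/min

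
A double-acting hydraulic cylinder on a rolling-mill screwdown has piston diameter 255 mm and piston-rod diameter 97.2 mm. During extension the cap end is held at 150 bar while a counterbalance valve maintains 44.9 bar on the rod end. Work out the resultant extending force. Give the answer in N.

F ≈ 5.70e5 N

Cap-side area A_cap = π/4 × (255 mm)² = 51070 mm^2
Rod-side annular area A_ann = π/4 × (255² − 97.2²) = 43650 mm^2
Net thrust = P_cap·A_cap − P_rod·A_ann = 7.661e5 N − 1.960e5 N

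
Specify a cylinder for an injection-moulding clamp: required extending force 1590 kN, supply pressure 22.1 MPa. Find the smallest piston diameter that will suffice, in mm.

D ≈ 303 mm

Extension force acts on the full piston face: F = P × (π/4)D².
D = √(4F / (πP)) = √(4 × 1590 kN / (π × 22.1 MPa))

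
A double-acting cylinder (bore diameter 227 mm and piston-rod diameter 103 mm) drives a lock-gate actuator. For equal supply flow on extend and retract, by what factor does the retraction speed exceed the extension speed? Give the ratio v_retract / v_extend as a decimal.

v_ret/v_ext ≈ 1.26

Cap-side area A_cap = π/4 × (227 mm)² = 40470 mm^2
Rod-side annular area A_ann = π/4 × (227² − 103²) = 32140 mm^2
For equal Q, v ∝ 1/A, so v_ret/v_ext = A_cap/A_ann.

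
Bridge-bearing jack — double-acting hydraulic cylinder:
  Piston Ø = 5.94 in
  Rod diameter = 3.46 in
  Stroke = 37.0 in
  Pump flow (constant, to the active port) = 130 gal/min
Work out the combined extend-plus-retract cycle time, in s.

Cap-side area A_cap = π/4 × (5.94 in)² = 27.71 in^2
Rod-side annular area A_ann = π/4 × (5.94² − 3.46²) = 18.31 in^2
t_ext = A_cap·L/Q = 2.049 s
t_ret = A_ann·L/Q = 1.354 s
t_cycle = t_ext + t_ret

t ≈ 3.40 s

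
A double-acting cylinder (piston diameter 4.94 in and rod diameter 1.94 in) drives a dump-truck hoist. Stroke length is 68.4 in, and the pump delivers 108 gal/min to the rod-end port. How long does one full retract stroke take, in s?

Rod-side annular area A_ann = π/4 × (4.94² − 1.94²) = 16.21 in^2
Swept volume V = A × L; t = V / Q = A·L / Q

t ≈ 2.67 s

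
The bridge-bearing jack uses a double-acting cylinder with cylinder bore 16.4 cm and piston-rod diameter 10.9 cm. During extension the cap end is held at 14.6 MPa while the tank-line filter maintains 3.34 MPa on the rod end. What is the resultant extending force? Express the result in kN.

Cap-side area A_cap = π/4 × (16.4 cm)² = 211.2 cm^2
Rod-side annular area A_ann = π/4 × (16.4² − 10.9²) = 117.9 cm^2
Net thrust = P_cap·A_cap − P_rod·A_ann = 308.4 kN − 39.39 kN

F ≈ 269 kN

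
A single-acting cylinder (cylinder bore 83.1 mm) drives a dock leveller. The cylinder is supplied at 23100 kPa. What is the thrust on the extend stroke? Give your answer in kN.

Cap-side area A_cap = π/4 × (83.1 mm)² = 5424 mm^2
F = P × A_cap = 23100 kPa × A_cap

F ≈ 125 kN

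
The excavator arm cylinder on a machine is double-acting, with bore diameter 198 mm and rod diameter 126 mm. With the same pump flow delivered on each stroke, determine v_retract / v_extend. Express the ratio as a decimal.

v_ret/v_ext ≈ 1.68

Cap-side area A_cap = π/4 × (198 mm)² = 30790 mm^2
Rod-side annular area A_ann = π/4 × (198² − 126²) = 18320 mm^2
For equal Q, v ∝ 1/A, so v_ret/v_ext = A_cap/A_ann.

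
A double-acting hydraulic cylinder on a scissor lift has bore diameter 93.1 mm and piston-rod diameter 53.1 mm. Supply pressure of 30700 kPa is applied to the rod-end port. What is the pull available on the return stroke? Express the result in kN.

Rod-side annular area A_ann = π/4 × (93.1² − 53.1²) = 4593 mm^2
On retraction the pressure acts on the annular area (bore minus rod).
F = P × A_ann

F ≈ 141 kN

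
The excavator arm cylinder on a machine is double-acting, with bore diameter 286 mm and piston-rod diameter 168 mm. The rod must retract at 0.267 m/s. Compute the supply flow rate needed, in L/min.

Rod-side annular area A_ann = π/4 × (286² − 168²) = 42080 mm^2
Q = A × v

Q ≈ 674 L/min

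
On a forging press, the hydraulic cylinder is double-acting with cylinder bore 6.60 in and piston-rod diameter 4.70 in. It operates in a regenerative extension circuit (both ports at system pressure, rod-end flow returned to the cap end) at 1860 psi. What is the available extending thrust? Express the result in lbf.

F ≈ 32300 lbf

With equal pressure on both faces, forces on the annular region cancel; the net push is pressure × rod cross-section.
Rod cross-section A_rod = π/4 × (4.70 in)² = 17.35 in^2
F = P × A_rod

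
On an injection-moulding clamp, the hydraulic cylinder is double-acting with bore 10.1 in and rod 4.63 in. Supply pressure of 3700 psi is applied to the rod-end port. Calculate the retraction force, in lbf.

Rod-side annular area A_ann = π/4 × (10.1² − 4.63²) = 63.28 in^2
On retraction the pressure acts on the annular area (bore minus rod).
F = P × A_ann

F ≈ 2.34e5 lbf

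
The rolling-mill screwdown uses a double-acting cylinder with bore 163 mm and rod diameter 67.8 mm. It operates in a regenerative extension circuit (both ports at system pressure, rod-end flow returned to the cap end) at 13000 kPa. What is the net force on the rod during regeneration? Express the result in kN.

With equal pressure on both faces, forces on the annular region cancel; the net push is pressure × rod cross-section.
Rod cross-section A_rod = π/4 × (67.8 mm)² = 3610 mm^2
F = P × A_rod

F ≈ 46.9 kN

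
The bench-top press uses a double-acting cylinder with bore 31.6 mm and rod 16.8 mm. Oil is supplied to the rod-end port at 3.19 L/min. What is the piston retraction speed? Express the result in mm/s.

v ≈ 94.5 mm/s

Rod-side annular area A_ann = π/4 × (31.6² − 16.8²) = 562.6 mm^2
Flow into the rod-end port fills the annular volume.
v = Q / A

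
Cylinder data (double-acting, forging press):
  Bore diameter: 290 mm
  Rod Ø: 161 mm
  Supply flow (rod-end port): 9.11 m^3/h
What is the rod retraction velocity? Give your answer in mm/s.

Rod-side annular area A_ann = π/4 × (290² − 161²) = 45690 mm^2
Flow into the rod-end port fills the annular volume.
v = Q / A

v ≈ 55.4 mm/s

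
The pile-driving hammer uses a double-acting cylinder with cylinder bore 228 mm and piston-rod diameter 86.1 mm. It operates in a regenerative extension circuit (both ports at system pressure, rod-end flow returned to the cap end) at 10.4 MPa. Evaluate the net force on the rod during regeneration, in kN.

With equal pressure on both faces, forces on the annular region cancel; the net push is pressure × rod cross-section.
Rod cross-section A_rod = π/4 × (86.1 mm)² = 5822 mm^2
F = P × A_rod

F ≈ 60.6 kN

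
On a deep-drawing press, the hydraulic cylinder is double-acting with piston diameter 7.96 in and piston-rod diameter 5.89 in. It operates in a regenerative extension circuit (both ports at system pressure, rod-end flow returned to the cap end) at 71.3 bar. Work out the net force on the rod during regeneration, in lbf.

With equal pressure on both faces, forces on the annular region cancel; the net push is pressure × rod cross-section.
Rod cross-section A_rod = π/4 × (5.89 in)² = 27.25 in^2
F = P × A_rod

F ≈ 28200 lbf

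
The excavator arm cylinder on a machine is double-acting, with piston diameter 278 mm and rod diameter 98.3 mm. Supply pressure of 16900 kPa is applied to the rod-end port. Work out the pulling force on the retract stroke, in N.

F ≈ 8.98e5 N

Rod-side annular area A_ann = π/4 × (278² − 98.3²) = 53110 mm^2
On retraction the pressure acts on the annular area (bore minus rod).
F = P × A_ann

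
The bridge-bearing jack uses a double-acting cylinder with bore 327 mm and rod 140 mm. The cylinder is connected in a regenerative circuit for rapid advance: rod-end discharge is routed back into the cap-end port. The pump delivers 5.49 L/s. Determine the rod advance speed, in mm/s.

In regeneration the rod-end outflow joins the pump flow into the cap end, so the net volume the pump must supply per unit advance equals the rod cross-section area.
Rod cross-section A_rod = π/4 × (140 mm)² = 15390 mm^2
v = Q_pump / A_rod

v ≈ 357 mm/s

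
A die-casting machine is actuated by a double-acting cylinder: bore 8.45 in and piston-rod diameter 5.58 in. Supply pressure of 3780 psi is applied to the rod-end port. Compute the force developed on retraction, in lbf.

Rod-side annular area A_ann = π/4 × (8.45² − 5.58²) = 31.62 in^2
On retraction the pressure acts on the annular area (bore minus rod).
F = P × A_ann

F ≈ 1.20e5 lbf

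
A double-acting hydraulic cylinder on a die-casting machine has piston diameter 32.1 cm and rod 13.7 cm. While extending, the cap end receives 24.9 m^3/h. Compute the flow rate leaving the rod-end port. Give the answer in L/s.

Cap-side area A_cap = π/4 × (32.1 cm)² = 809.3 cm^2
Rod-side annular area A_ann = π/4 × (32.1² − 13.7²) = 661.9 cm^2
Piston speed v = Q_in/A_cap; rod-end outflow Q_out = v × A_ann = Q_in × A_ann/A_cap.

Q_out ≈ 5.66 L/s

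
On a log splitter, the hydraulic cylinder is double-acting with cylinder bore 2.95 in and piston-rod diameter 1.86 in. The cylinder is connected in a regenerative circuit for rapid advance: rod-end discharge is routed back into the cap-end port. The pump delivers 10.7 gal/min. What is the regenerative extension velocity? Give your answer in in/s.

In regeneration the rod-end outflow joins the pump flow into the cap end, so the net volume the pump must supply per unit advance equals the rod cross-section area.
Rod cross-section A_rod = π/4 × (1.86 in)² = 2.717 in^2
v = Q_pump / A_rod

v ≈ 15.2 in/s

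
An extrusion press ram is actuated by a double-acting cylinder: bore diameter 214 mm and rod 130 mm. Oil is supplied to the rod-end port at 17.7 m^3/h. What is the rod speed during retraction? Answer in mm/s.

Rod-side annular area A_ann = π/4 × (214² − 130²) = 22690 mm^2
Flow into the rod-end port fills the annular volume.
v = Q / A

v ≈ 217 mm/s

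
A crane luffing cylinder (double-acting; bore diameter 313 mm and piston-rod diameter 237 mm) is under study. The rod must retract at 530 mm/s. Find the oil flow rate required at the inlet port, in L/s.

Q ≈ 17.4 L/s

Rod-side annular area A_ann = π/4 × (313² − 237²) = 32830 mm^2
Q = A × v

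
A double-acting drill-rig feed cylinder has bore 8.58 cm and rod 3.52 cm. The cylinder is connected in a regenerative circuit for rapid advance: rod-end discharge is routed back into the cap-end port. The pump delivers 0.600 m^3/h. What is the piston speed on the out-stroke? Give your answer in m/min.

v ≈ 10.3 m/min

In regeneration the rod-end outflow joins the pump flow into the cap end, so the net volume the pump must supply per unit advance equals the rod cross-section area.
Rod cross-section A_rod = π/4 × (3.52 cm)² = 9.731 cm^2
v = Q_pump / A_rod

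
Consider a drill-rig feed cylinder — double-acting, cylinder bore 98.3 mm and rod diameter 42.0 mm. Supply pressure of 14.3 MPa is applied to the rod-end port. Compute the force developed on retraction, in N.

Rod-side annular area A_ann = π/4 × (98.3² − 42.0²) = 6204 mm^2
On retraction the pressure acts on the annular area (bore minus rod).
F = P × A_ann

F ≈ 88700 N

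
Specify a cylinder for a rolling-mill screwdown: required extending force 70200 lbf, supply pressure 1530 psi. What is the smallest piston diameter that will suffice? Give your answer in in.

D ≈ 7.64 in

Extension force acts on the full piston face: F = P × (π/4)D².
D = √(4F / (πP)) = √(4 × 70200 lbf / (π × 1530 psi))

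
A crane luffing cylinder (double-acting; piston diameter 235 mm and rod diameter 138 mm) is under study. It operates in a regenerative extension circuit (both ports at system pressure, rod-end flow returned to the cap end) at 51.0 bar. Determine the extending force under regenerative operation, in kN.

With equal pressure on both faces, forces on the annular region cancel; the net push is pressure × rod cross-section.
Rod cross-section A_rod = π/4 × (138 mm)² = 14960 mm^2
F = P × A_rod

F ≈ 76.3 kN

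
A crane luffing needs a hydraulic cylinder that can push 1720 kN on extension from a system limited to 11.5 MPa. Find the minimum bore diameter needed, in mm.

Extension force acts on the full piston face: F = P × (π/4)D².
D = √(4F / (πP)) = √(4 × 1720 kN / (π × 11.5 MPa))

D ≈ 436 mm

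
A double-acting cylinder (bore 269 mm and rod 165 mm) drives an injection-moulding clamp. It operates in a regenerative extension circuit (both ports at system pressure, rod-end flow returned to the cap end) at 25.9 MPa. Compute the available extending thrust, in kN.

With equal pressure on both faces, forces on the annular region cancel; the net push is pressure × rod cross-section.
Rod cross-section A_rod = π/4 × (165 mm)² = 21380 mm^2
F = P × A_rod

F ≈ 554 kN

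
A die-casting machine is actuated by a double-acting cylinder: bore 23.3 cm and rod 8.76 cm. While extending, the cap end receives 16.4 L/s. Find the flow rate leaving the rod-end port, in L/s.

Q_out ≈ 14.1 L/s

Cap-side area A_cap = π/4 × (23.3 cm)² = 426.4 cm^2
Rod-side annular area A_ann = π/4 × (23.3² − 8.76²) = 366.1 cm^2
Piston speed v = Q_in/A_cap; rod-end outflow Q_out = v × A_ann = Q_in × A_ann/A_cap.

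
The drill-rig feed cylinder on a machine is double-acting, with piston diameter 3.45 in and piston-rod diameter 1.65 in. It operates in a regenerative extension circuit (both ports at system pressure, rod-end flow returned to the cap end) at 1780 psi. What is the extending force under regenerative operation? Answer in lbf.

With equal pressure on both faces, forces on the annular region cancel; the net push is pressure × rod cross-section.
Rod cross-section A_rod = π/4 × (1.65 in)² = 2.138 in^2
F = P × A_rod

F ≈ 3810 lbf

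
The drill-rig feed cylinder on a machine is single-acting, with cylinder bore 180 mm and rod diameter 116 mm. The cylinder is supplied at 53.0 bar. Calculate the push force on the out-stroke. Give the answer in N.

Cap-side area A_cap = π/4 × (180 mm)² = 25450 mm^2
F = P × A_cap = 53.0 bar × A_cap

F ≈ 1.35e5 N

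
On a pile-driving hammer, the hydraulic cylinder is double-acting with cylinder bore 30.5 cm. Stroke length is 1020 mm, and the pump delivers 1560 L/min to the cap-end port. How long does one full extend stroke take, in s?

t ≈ 2.87 s

Cap-side area A_cap = π/4 × (30.5 cm)² = 730.6 cm^2
Swept volume V = A × L; t = V / Q = A·L / Q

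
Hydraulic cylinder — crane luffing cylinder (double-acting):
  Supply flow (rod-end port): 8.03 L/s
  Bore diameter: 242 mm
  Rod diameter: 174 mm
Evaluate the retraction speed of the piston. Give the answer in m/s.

Rod-side annular area A_ann = π/4 × (242² − 174²) = 22220 mm^2
Flow into the rod-end port fills the annular volume.
v = Q / A

v ≈ 0.361 m/s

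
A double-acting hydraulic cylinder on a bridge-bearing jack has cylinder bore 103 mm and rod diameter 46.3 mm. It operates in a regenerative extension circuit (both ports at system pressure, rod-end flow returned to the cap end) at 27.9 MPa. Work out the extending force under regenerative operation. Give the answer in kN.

F ≈ 47.0 kN

With equal pressure on both faces, forces on the annular region cancel; the net push is pressure × rod cross-section.
Rod cross-section A_rod = π/4 × (46.3 mm)² = 1684 mm^2
F = P × A_rod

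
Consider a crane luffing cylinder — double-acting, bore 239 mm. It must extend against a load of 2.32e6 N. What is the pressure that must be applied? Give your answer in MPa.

P ≈ 51.7 MPa

Cap-side area A_cap = π/4 × (239 mm)² = 44860 mm^2
P = F / A = 2.32e6 N / A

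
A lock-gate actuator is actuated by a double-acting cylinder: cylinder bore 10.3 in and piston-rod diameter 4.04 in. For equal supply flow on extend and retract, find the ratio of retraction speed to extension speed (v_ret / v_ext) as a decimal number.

Cap-side area A_cap = π/4 × (10.3 in)² = 83.32 in^2
Rod-side annular area A_ann = π/4 × (10.3² − 4.04²) = 70.50 in^2
For equal Q, v ∝ 1/A, so v_ret/v_ext = A_cap/A_ann.

v_ret/v_ext ≈ 1.18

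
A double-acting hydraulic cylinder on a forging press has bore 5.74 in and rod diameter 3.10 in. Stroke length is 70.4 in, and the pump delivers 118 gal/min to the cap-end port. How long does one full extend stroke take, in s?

Cap-side area A_cap = π/4 × (5.74 in)² = 25.88 in^2
Swept volume V = A × L; t = V / Q = A·L / Q

t ≈ 4.01 s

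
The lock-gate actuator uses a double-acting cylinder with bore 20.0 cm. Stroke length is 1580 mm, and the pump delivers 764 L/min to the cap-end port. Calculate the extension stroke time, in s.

Cap-side area A_cap = π/4 × (20.0 cm)² = 314.2 cm^2
Swept volume V = A × L; t = V / Q = A·L / Q

t ≈ 3.90 s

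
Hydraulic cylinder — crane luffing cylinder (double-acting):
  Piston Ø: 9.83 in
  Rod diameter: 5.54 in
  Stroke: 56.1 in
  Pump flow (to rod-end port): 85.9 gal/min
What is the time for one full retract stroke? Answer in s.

t ≈ 8.78 s

Rod-side annular area A_ann = π/4 × (9.83² − 5.54²) = 51.79 in^2
Swept volume V = A × L; t = V / Q = A·L / Q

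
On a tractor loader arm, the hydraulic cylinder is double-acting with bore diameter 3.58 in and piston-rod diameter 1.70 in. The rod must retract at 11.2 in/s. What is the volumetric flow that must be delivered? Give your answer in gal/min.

Q ≈ 22.7 gal/min

Rod-side annular area A_ann = π/4 × (3.58² − 1.70²) = 7.796 in^2
Q = A × v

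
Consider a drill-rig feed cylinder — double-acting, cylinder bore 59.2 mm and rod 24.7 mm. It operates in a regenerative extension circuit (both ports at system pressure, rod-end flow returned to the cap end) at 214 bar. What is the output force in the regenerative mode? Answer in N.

With equal pressure on both faces, forces on the annular region cancel; the net push is pressure × rod cross-section.
Rod cross-section A_rod = π/4 × (24.7 mm)² = 479.2 mm^2
F = P × A_rod

F ≈ 10300 N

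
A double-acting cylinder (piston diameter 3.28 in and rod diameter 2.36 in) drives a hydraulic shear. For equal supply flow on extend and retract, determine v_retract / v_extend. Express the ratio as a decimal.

v_ret/v_ext ≈ 2.07

Cap-side area A_cap = π/4 × (3.28 in)² = 8.450 in^2
Rod-side annular area A_ann = π/4 × (3.28² − 2.36²) = 4.075 in^2
For equal Q, v ∝ 1/A, so v_ret/v_ext = A_cap/A_ann.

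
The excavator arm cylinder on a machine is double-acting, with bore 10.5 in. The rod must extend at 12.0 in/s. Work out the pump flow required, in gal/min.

Q ≈ 270 gal/min

Cap-side area A_cap = π/4 × (10.5 in)² = 86.59 in^2
Q = A × v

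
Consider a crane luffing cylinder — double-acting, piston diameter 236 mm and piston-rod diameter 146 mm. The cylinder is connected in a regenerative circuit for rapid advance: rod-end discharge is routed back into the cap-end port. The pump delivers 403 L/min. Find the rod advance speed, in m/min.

In regeneration the rod-end outflow joins the pump flow into the cap end, so the net volume the pump must supply per unit advance equals the rod cross-section area.
Rod cross-section A_rod = π/4 × (146 mm)² = 16740 mm^2
v = Q_pump / A_rod

v ≈ 24.1 m/min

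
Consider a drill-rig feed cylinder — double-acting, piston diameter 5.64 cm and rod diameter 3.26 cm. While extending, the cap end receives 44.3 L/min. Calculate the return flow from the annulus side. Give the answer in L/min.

Q_out ≈ 29.5 L/min

Cap-side area A_cap = π/4 × (5.64 cm)² = 24.98 cm^2
Rod-side annular area A_ann = π/4 × (5.64² − 3.26²) = 16.64 cm^2
Piston speed v = Q_in/A_cap; rod-end outflow Q_out = v × A_ann = Q_in × A_ann/A_cap.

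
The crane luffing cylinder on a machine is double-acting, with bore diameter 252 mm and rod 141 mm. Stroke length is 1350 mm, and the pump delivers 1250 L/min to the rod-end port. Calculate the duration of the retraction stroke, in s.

Rod-side annular area A_ann = π/4 × (252² − 141²) = 34260 mm^2
Swept volume V = A × L; t = V / Q = A·L / Q

t ≈ 2.22 s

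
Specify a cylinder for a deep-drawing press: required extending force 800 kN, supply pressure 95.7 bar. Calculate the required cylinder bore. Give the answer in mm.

D ≈ 326 mm

Extension force acts on the full piston face: F = P × (π/4)D².
D = √(4F / (πP)) = √(4 × 800 kN / (π × 95.7 bar))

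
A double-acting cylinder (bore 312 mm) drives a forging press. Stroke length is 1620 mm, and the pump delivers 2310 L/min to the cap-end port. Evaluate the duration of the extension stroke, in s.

Cap-side area A_cap = π/4 × (312 mm)² = 76450 mm^2
Swept volume V = A × L; t = V / Q = A·L / Q

t ≈ 3.22 s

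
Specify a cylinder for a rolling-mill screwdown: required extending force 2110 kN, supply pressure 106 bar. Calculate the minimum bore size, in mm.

D ≈ 503 mm

Extension force acts on the full piston face: F = P × (π/4)D².
D = √(4F / (πP)) = √(4 × 2110 kN / (π × 106 bar))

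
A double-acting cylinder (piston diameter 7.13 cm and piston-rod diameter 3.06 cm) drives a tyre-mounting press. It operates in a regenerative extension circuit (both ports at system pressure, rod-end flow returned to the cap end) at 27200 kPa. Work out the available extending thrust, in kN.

With equal pressure on both faces, forces on the annular region cancel; the net push is pressure × rod cross-section.
Rod cross-section A_rod = π/4 × (3.06 cm)² = 7.354 cm^2
F = P × A_rod

F ≈ 20.0 kN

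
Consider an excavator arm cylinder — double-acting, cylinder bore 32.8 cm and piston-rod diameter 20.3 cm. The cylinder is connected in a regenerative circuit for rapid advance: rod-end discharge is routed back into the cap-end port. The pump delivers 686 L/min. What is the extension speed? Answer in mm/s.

v ≈ 353 mm/s

In regeneration the rod-end outflow joins the pump flow into the cap end, so the net volume the pump must supply per unit advance equals the rod cross-section area.
Rod cross-section A_rod = π/4 × (20.3 cm)² = 323.7 cm^2
v = Q_pump / A_rod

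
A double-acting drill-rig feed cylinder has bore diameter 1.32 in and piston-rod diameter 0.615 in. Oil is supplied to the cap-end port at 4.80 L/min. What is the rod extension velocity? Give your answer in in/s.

Cap-side area A_cap = π/4 × (1.32 in)² = 1.368 in^2
v = Q / A

v ≈ 3.57 in/s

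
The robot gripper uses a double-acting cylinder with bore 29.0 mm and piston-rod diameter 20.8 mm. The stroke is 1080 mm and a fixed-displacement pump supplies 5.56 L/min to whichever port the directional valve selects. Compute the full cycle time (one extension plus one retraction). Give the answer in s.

Cap-side area A_cap = π/4 × (29.0 mm)² = 660.5 mm^2
Rod-side annular area A_ann = π/4 × (29.0² − 20.8²) = 320.7 mm^2
t_ext = A_cap·L/Q = 7.698 s
t_ret = A_ann·L/Q = 3.738 s
t_cycle = t_ext + t_ret

t ≈ 11.4 s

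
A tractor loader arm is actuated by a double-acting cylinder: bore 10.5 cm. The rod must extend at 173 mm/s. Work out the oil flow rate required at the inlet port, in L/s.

Q ≈ 1.50 L/s

Cap-side area A_cap = π/4 × (10.5 cm)² = 86.59 cm^2
Q = A × v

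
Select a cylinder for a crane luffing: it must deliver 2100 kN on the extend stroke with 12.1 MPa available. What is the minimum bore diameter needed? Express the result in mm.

Extension force acts on the full piston face: F = P × (π/4)D².
D = √(4F / (πP)) = √(4 × 2100 kN / (π × 12.1 MPa))

D ≈ 470 mm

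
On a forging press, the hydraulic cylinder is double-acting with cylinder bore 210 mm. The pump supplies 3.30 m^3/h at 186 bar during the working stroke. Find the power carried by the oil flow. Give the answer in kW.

W ≈ 17.1 kW

Hydraulic power = P × Q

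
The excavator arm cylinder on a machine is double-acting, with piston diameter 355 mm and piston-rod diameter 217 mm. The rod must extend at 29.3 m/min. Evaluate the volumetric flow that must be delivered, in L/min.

Q ≈ 2900 L/min

Cap-side area A_cap = π/4 × (355 mm)² = 98980 mm^2
Q = A × v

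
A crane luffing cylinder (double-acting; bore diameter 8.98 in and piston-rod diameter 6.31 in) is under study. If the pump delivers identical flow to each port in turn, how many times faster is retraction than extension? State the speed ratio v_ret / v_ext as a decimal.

Cap-side area A_cap = π/4 × (8.98 in)² = 63.33 in^2
Rod-side annular area A_ann = π/4 × (8.98² − 6.31²) = 32.06 in^2
For equal Q, v ∝ 1/A, so v_ret/v_ext = A_cap/A_ann.

v_ret/v_ext ≈ 1.98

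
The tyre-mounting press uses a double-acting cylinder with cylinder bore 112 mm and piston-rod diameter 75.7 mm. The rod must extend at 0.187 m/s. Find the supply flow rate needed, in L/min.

Cap-side area A_cap = π/4 × (112 mm)² = 9852 mm^2
Q = A × v

Q ≈ 111 L/min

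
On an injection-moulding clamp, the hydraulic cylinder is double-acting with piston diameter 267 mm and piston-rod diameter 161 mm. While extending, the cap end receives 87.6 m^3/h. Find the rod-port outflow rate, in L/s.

Q_out ≈ 15.5 L/s

Cap-side area A_cap = π/4 × (267 mm)² = 55990 mm^2
Rod-side annular area A_ann = π/4 × (267² − 161²) = 35630 mm^2
Piston speed v = Q_in/A_cap; rod-end outflow Q_out = v × A_ann = Q_in × A_ann/A_cap.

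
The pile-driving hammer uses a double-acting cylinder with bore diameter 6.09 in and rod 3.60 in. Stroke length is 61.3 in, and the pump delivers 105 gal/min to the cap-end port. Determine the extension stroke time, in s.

t ≈ 4.42 s

Cap-side area A_cap = π/4 × (6.09 in)² = 29.13 in^2
Swept volume V = A × L; t = V / Q = A·L / Q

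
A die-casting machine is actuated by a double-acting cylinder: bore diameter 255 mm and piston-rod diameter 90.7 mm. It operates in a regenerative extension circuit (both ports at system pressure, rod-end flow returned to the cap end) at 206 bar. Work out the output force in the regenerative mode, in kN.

F ≈ 133 kN

With equal pressure on both faces, forces on the annular region cancel; the net push is pressure × rod cross-section.
Rod cross-section A_rod = π/4 × (90.7 mm)² = 6461 mm^2
F = P × A_rod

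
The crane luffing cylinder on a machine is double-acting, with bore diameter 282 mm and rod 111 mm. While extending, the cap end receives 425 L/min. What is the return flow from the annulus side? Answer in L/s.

Q_out ≈ 5.99 L/s

Cap-side area A_cap = π/4 × (282 mm)² = 62460 mm^2
Rod-side annular area A_ann = π/4 × (282² − 111²) = 52780 mm^2
Piston speed v = Q_in/A_cap; rod-end outflow Q_out = v × A_ann = Q_in × A_ann/A_cap.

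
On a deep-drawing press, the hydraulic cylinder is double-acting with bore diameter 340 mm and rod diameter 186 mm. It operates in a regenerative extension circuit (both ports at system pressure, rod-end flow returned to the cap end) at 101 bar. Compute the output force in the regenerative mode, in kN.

With equal pressure on both faces, forces on the annular region cancel; the net push is pressure × rod cross-section.
Rod cross-section A_rod = π/4 × (186 mm)² = 27170 mm^2
F = P × A_rod

F ≈ 274 kN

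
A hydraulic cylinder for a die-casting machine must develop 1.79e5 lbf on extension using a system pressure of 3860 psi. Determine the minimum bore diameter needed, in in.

D ≈ 7.68 in

Extension force acts on the full piston face: F = P × (π/4)D².
D = √(4F / (πP)) = √(4 × 1.79e5 lbf / (π × 3860 psi))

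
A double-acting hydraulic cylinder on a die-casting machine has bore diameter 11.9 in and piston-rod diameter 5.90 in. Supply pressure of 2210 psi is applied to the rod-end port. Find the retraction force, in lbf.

F ≈ 1.85e5 lbf

Rod-side annular area A_ann = π/4 × (11.9² − 5.90²) = 83.88 in^2
On retraction the pressure acts on the annular area (bore minus rod).
F = P × A_ann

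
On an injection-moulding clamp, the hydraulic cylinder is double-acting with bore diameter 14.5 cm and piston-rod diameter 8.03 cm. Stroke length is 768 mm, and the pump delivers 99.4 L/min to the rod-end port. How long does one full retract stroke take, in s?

t ≈ 5.31 s

Rod-side annular area A_ann = π/4 × (14.5² − 8.03²) = 114.5 cm^2
Swept volume V = A × L; t = V / Q = A·L / Q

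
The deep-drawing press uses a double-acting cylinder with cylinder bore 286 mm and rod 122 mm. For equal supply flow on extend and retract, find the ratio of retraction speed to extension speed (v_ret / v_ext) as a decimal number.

v_ret/v_ext ≈ 1.22

Cap-side area A_cap = π/4 × (286 mm)² = 64240 mm^2
Rod-side annular area A_ann = π/4 × (286² − 122²) = 52550 mm^2
For equal Q, v ∝ 1/A, so v_ret/v_ext = A_cap/A_ann.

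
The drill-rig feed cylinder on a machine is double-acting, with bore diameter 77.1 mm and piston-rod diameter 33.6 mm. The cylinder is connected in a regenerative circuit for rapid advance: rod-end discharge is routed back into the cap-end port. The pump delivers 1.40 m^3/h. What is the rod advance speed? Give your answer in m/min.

In regeneration the rod-end outflow joins the pump flow into the cap end, so the net volume the pump must supply per unit advance equals the rod cross-section area.
Rod cross-section A_rod = π/4 × (33.6 mm)² = 886.7 mm^2
v = Q_pump / A_rod

v ≈ 26.3 m/min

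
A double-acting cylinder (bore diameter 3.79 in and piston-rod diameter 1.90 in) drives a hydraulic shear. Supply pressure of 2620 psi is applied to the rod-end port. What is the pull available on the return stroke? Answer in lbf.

F ≈ 22100 lbf

Rod-side annular area A_ann = π/4 × (3.79² − 1.90²) = 8.446 in^2
On retraction the pressure acts on the annular area (bore minus rod).
F = P × A_ann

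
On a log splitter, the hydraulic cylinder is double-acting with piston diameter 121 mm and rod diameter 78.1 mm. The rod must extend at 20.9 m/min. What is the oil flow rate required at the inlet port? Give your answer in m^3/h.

Q ≈ 14.4 m^3/h

Cap-side area A_cap = π/4 × (121 mm)² = 11500 mm^2
Q = A × v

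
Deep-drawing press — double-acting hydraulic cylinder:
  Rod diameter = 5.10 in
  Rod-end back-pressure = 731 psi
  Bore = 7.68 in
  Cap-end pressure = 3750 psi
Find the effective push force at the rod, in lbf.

Cap-side area A_cap = π/4 × (7.68 in)² = 46.32 in^2
Rod-side annular area A_ann = π/4 × (7.68² − 5.10²) = 25.90 in^2
Net thrust = P_cap·A_cap − P_rod·A_ann = 1.737e5 lbf − 18930 lbf

F ≈ 1.55e5 lbf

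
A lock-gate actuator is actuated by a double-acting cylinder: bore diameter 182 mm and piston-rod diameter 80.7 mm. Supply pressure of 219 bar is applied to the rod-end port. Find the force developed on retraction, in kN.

F ≈ 458 kN

Rod-side annular area A_ann = π/4 × (182² − 80.7²) = 20900 mm^2
On retraction the pressure acts on the annular area (bore minus rod).
F = P × A_ann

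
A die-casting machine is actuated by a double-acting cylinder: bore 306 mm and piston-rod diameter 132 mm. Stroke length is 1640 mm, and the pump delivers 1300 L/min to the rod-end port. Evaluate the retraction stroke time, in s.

Rod-side annular area A_ann = π/4 × (306² − 132²) = 59860 mm^2
Swept volume V = A × L; t = V / Q = A·L / Q

t ≈ 4.53 s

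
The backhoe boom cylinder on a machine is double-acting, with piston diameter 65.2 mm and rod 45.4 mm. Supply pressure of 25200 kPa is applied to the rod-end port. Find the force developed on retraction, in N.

Rod-side annular area A_ann = π/4 × (65.2² − 45.4²) = 1720 mm^2
On retraction the pressure acts on the annular area (bore minus rod).
F = P × A_ann

F ≈ 43300 N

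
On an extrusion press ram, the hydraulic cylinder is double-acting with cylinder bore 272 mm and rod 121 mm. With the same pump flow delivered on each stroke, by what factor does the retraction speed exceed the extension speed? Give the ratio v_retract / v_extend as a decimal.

v_ret/v_ext ≈ 1.25

Cap-side area A_cap = π/4 × (272 mm)² = 58110 mm^2
Rod-side annular area A_ann = π/4 × (272² − 121²) = 46610 mm^2
For equal Q, v ∝ 1/A, so v_ret/v_ext = A_cap/A_ann.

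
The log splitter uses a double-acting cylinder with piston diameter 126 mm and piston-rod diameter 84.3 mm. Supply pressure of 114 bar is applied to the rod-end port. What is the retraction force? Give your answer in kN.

F ≈ 78.5 kN

Rod-side annular area A_ann = π/4 × (126² − 84.3²) = 6888 mm^2
On retraction the pressure acts on the annular area (bore minus rod).
F = P × A_ann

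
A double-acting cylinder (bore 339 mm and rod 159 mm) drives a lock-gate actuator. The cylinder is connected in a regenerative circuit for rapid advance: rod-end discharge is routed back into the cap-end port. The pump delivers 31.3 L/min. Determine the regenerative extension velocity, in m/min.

In regeneration the rod-end outflow joins the pump flow into the cap end, so the net volume the pump must supply per unit advance equals the rod cross-section area.
Rod cross-section A_rod = π/4 × (159 mm)² = 19860 mm^2
v = Q_pump / A_rod

v ≈ 1.58 m/min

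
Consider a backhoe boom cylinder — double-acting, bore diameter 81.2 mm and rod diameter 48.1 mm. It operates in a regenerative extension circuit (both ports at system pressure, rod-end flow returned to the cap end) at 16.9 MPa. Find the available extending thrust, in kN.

F ≈ 30.7 kN

With equal pressure on both faces, forces on the annular region cancel; the net push is pressure × rod cross-section.
Rod cross-section A_rod = π/4 × (48.1 mm)² = 1817 mm^2
F = P × A_rod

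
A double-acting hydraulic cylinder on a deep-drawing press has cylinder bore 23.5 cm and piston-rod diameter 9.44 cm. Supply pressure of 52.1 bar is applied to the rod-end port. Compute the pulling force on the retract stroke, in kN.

F ≈ 190 kN

Rod-side annular area A_ann = π/4 × (23.5² − 9.44²) = 363.7 cm^2
On retraction the pressure acts on the annular area (bore minus rod).
F = P × A_ann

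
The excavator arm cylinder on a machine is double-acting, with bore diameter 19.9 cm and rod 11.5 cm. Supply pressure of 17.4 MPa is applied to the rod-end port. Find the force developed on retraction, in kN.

Rod-side annular area A_ann = π/4 × (19.9² − 11.5²) = 207.2 cm^2
On retraction the pressure acts on the annular area (bore minus rod).
F = P × A_ann

F ≈ 360 kN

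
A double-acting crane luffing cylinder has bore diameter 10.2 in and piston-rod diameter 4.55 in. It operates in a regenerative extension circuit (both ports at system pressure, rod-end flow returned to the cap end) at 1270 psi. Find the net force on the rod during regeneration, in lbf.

With equal pressure on both faces, forces on the annular region cancel; the net push is pressure × rod cross-section.
Rod cross-section A_rod = π/4 × (4.55 in)² = 16.26 in^2
F = P × A_rod

F ≈ 20600 lbf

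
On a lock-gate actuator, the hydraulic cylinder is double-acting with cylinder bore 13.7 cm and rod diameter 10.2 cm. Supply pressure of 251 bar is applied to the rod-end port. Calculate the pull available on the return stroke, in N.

Rod-side annular area A_ann = π/4 × (13.7² − 10.2²) = 65.70 cm^2
On retraction the pressure acts on the annular area (bore minus rod).
F = P × A_ann

F ≈ 1.65e5 N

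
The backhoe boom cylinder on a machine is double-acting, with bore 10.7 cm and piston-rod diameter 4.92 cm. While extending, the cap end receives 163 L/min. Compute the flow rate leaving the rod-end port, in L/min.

Q_out ≈ 129 L/min

Cap-side area A_cap = π/4 × (10.7 cm)² = 89.92 cm^2
Rod-side annular area A_ann = π/4 × (10.7² − 4.92²) = 70.91 cm^2
Piston speed v = Q_in/A_cap; rod-end outflow Q_out = v × A_ann = Q_in × A_ann/A_cap.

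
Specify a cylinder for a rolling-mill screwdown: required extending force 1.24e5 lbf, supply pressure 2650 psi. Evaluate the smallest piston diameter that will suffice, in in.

D ≈ 7.72 in

Extension force acts on the full piston face: F = P × (π/4)D².
D = √(4F / (πP)) = √(4 × 1.24e5 lbf / (π × 2650 psi))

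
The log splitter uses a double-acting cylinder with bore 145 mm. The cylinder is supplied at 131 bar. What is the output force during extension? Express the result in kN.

F ≈ 216 kN

Cap-side area A_cap = π/4 × (145 mm)² = 16510 mm^2
F = P × A_cap = 131 bar × A_cap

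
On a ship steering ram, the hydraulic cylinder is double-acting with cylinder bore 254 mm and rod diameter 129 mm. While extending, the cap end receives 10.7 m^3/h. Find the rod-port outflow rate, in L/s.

Q_out ≈ 2.21 L/s

Cap-side area A_cap = π/4 × (254 mm)² = 50670 mm^2
Rod-side annular area A_ann = π/4 × (254² − 129²) = 37600 mm^2
Piston speed v = Q_in/A_cap; rod-end outflow Q_out = v × A_ann = Q_in × A_ann/A_cap.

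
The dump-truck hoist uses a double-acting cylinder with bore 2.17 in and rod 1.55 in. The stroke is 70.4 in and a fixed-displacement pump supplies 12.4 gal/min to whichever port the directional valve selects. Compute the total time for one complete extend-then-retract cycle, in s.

Cap-side area A_cap = π/4 × (2.17 in)² = 3.698 in^2
Rod-side annular area A_ann = π/4 × (2.17² − 1.55²) = 1.811 in^2
t_ext = A_cap·L/Q = 5.454 s
t_ret = A_ann·L/Q = 2.671 s
t_cycle = t_ext + t_ret

t ≈ 8.13 s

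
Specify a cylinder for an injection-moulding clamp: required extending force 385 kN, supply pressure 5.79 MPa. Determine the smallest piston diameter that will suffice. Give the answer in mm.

D ≈ 291 mm

Extension force acts on the full piston face: F = P × (π/4)D².
D = √(4F / (πP)) = √(4 × 385 kN / (π × 5.79 MPa))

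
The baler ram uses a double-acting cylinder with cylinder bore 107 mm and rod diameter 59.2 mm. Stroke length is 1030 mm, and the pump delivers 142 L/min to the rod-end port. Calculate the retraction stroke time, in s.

t ≈ 2.72 s

Rod-side annular area A_ann = π/4 × (107² − 59.2²) = 6239 mm^2
Swept volume V = A × L; t = V / Q = A·L / Q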